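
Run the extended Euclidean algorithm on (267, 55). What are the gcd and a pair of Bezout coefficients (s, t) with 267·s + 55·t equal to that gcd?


Euclidean algorithm on (267, 55) — divide until remainder is 0:
  267 = 4 · 55 + 47
  55 = 1 · 47 + 8
  47 = 5 · 8 + 7
  8 = 1 · 7 + 1
  7 = 7 · 1 + 0
gcd(267, 55) = 1.
Track Bezout coefficients alongside the remainders: start with r₀ = 267 = a·1 + b·0 (s = 1, t = 0) and r₁ = 55 = a·0 + b·1 (s = 0, t = 1); each new remainder r_{k+1} = r_{k-1} − q_k·r_k inherits s_{k+1} = s_{k-1} − q_k·s_k, t_{k+1} = t_{k-1} − q_k·t_k, so r_k = a·s_k + b·t_k at every step:
  q = 4: r = 47, s = 1 − 4·0 = 1, t = 0 − 4·1 = -4  (check: 267·1 + 55·(-4) = 47)
  q = 1: r = 8, s = 0 − 1·1 = -1, t = 1 − 1·(-4) = 5  (check: 267·(-1) + 55·5 = 8)
  q = 5: r = 7, s = 1 − 5·(-1) = 6, t = -4 − 5·5 = -29  (check: 267·6 + 55·(-29) = 7)
  q = 1: r = 1, s = -1 − 1·6 = -7, t = 5 − 1·(-29) = 34  (check: 267·(-7) + 55·34 = 1)
The row with r = 1 (the gcd) gives the Bezout coefficients s = -7, t = 34.
Result: 267 · (-7) + 55 · (34) = 1.

gcd(267, 55) = 1; s = -7, t = 34 (check: 267·(-7) + 55·34 = 1).


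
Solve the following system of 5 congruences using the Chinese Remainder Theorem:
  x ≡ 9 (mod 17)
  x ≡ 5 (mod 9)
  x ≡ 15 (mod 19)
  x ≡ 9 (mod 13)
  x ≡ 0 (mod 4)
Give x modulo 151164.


Product of moduli M = 17 · 9 · 19 · 13 · 4 = 151164.
Merge one congruence at a time:
  Start: x ≡ 9 (mod 17).
  Combine with x ≡ 5 (mod 9); new modulus lcm = 153.
    Write x = 9 + 17·t and substitute into x ≡ 5 (mod 9): 17·t ≡ 5 − 9 = -4 (mod 9).
    Reduce coefficients mod 9: 8·t ≡ 5 (mod 9).
    The inverse of 8 mod 9 is 8 (since 8·8 = 64 = 7·9 + 1), so t ≡ 8·5 = 40 ≡ 4 (mod 9).
    Then x = 9 + 17·4 = 77, valid modulo lcm(17, 9) = 153: x ≡ 77 (mod 153).
  Combine with x ≡ 15 (mod 19); new modulus lcm = 2907.
    Write x = 77 + 153·t and substitute into x ≡ 15 (mod 19): 153·t ≡ 15 − 77 = -62 (mod 19).
    Reduce coefficients mod 19: 1·t ≡ 14 (mod 19).
    So t ≡ 14 (mod 19).
    Then x = 77 + 153·14 = 2219, valid modulo lcm(153, 19) = 2907: x ≡ 2219 (mod 2907).
  Combine with x ≡ 9 (mod 13); new modulus lcm = 37791.
    Write x = 2219 + 2907·t and substitute into x ≡ 9 (mod 13): 2907·t ≡ 9 − 2219 = -2210 (mod 13).
    Reduce coefficients mod 13: 8·t ≡ 0 (mod 13).
    The inverse of 8 mod 13 is 5 (since 8·5 = 40 = 3·13 + 1), so t ≡ 5·0 = 0 ≡ 0 (mod 13).
    Then x = 2219 + 2907·0 = 2219, valid modulo lcm(2907, 13) = 37791: x ≡ 2219 (mod 37791).
  Combine with x ≡ 0 (mod 4); new modulus lcm = 151164.
    Write x = 2219 + 37791·t and substitute into x ≡ 0 (mod 4): 37791·t ≡ 0 − 2219 = -2219 (mod 4).
    Reduce coefficients mod 4: 3·t ≡ 1 (mod 4).
    The inverse of 3 mod 4 is 3 (since 3·3 = 9 = 2·4 + 1), so t ≡ 3·1 = 3 ≡ 3 (mod 4).
    Then x = 2219 + 37791·3 = 115592, valid modulo lcm(37791, 4) = 151164: x ≡ 115592 (mod 151164).
Verify against each original: 115592 mod 17 = 9, 115592 mod 9 = 5, 115592 mod 19 = 15, 115592 mod 13 = 9, 115592 mod 4 = 0.

x ≡ 115592 (mod 151164).


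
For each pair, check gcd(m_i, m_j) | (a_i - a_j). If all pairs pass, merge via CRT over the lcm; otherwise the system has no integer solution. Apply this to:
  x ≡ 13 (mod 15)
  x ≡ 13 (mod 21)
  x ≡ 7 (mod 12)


Moduli 15, 21, 12 are not pairwise coprime, so CRT works modulo lcm(m_i) when all pairwise compatibility conditions hold.
Pairwise compatibility: gcd(m_i, m_j) must divide a_i - a_j for every pair.
Merge one congruence at a time:
  Start: x ≡ 13 (mod 15).
  Combine with x ≡ 13 (mod 21): gcd(15, 21) = 3; 13 - 13 = 0, which IS divisible by 3, so compatible.
    Write x = 13 + 15·t and substitute into x ≡ 13 (mod 21): 15·t ≡ 13 − 13 = 0 (mod 21).
    Divide the congruence (and modulus) by g = 3: 5·t ≡ 0 (mod 7).
    The inverse of 5 mod 7 is 3 (since 5·3 = 15 = 2·7 + 1), so t ≡ 3·0 = 0 ≡ 0 (mod 7).
    Then x = 13 + 15·0 = 13, valid modulo lcm(15, 21) = 105: x ≡ 13 (mod 105).
  Combine with x ≡ 7 (mod 12): gcd(105, 12) = 3; 7 - 13 = -6, which IS divisible by 3, so compatible.
    Write x = 13 + 105·t and substitute into x ≡ 7 (mod 12): 105·t ≡ 7 − 13 = -6 (mod 12).
    Divide the congruence (and modulus) by g = 3: 35·t ≡ -2 (mod 4).
    Reduce coefficients mod 4: 3·t ≡ 2 (mod 4).
    The inverse of 3 mod 4 is 3 (since 3·3 = 9 = 2·4 + 1), so t ≡ 3·2 = 6 ≡ 2 (mod 4).
    Then x = 13 + 105·2 = 223, valid modulo lcm(105, 12) = 420: x ≡ 223 (mod 420).
Verify: 223 mod 15 = 13, 223 mod 21 = 13, 223 mod 12 = 7.

x ≡ 223 (mod 420).


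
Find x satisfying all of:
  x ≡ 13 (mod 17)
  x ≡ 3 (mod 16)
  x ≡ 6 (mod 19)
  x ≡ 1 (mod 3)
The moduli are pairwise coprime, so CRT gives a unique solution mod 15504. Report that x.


Product of moduli M = 17 · 16 · 19 · 3 = 15504.
Merge one congruence at a time:
  Start: x ≡ 13 (mod 17).
  Combine with x ≡ 3 (mod 16); new modulus lcm = 272.
    Write x = 13 + 17·t and substitute into x ≡ 3 (mod 16): 17·t ≡ 3 − 13 = -10 (mod 16).
    Reduce coefficients mod 16: 1·t ≡ 6 (mod 16).
    So t ≡ 6 (mod 16).
    Then x = 13 + 17·6 = 115, valid modulo lcm(17, 16) = 272: x ≡ 115 (mod 272).
  Combine with x ≡ 6 (mod 19); new modulus lcm = 5168.
    Write x = 115 + 272·t and substitute into x ≡ 6 (mod 19): 272·t ≡ 6 − 115 = -109 (mod 19).
    Reduce coefficients mod 19: 6·t ≡ 5 (mod 19).
    The inverse of 6 mod 19 is 16 (since 6·16 = 96 = 5·19 + 1), so t ≡ 16·5 = 80 ≡ 4 (mod 19).
    Then x = 115 + 272·4 = 1203, valid modulo lcm(272, 19) = 5168: x ≡ 1203 (mod 5168).
  Combine with x ≡ 1 (mod 3); new modulus lcm = 15504.
    Write x = 1203 + 5168·t and substitute into x ≡ 1 (mod 3): 5168·t ≡ 1 − 1203 = -1202 (mod 3).
    Reduce coefficients mod 3: 2·t ≡ 1 (mod 3).
    The inverse of 2 mod 3 is 2 (since 2·2 = 4 = 1·3 + 1), so t ≡ 2·1 = 2 ≡ 2 (mod 3).
    Then x = 1203 + 5168·2 = 11539, valid modulo lcm(5168, 3) = 15504: x ≡ 11539 (mod 15504).
Verify against each original: 11539 mod 17 = 13, 11539 mod 16 = 3, 11539 mod 19 = 6, 11539 mod 3 = 1.

x ≡ 11539 (mod 15504).


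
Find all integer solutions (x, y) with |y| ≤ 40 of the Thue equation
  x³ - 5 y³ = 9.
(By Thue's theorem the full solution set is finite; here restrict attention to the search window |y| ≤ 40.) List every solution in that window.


The equation is x³ - 5y³ = 9. For fixed y, x³ = 5·y³ + 9, so a solution requires the RHS to be a perfect cube.
Strategy: iterate y from -40 to 40, compute RHS = 5·y³ + 9, and check whether it is a (positive or negative) perfect cube.
Check small values of y:
  y = 0: RHS = 9 is not a perfect cube.
  y = 1: RHS = 14 is not a perfect cube.
  y = -1: RHS = 4 is not a perfect cube.
  y = 2: RHS = 49 is not a perfect cube.
  y = -2: RHS = -31 is not a perfect cube.
  y = 3: RHS = 144 is not a perfect cube.
  y = -3: RHS = -126 is not a perfect cube.
Continuing the search up to |y| = 40 finds no solutions either.
No (x, y) in the scanned range satisfies the equation.

No integer solutions with |y| ≤ 40.


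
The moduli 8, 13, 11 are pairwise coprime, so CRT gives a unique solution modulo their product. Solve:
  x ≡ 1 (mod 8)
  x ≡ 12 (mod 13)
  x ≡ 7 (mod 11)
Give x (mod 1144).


Moduli 8, 13, 11 are pairwise coprime; by CRT there is a unique solution modulo M = 8 · 13 · 11 = 1144.
Solve pairwise, accumulating the modulus:
  Start with x ≡ 1 (mod 8).
  Combine with x ≡ 12 (mod 13): since gcd(8, 13) = 1, we get a unique residue mod 104.
    Write x = 1 + 8·t and substitute into x ≡ 12 (mod 13): 8·t ≡ 12 − 1 = 11 (mod 13).
    The inverse of 8 mod 13 is 5 (since 8·5 = 40 = 3·13 + 1), so t ≡ 5·11 = 55 ≡ 3 (mod 13).
    Then x = 1 + 8·3 = 25, valid modulo lcm(8, 13) = 104: x ≡ 25 (mod 104).
  Combine with x ≡ 7 (mod 11): since gcd(104, 11) = 1, we get a unique residue mod 1144.
    Write x = 25 + 104·t and substitute into x ≡ 7 (mod 11): 104·t ≡ 7 − 25 = -18 (mod 11).
    Reduce coefficients mod 11: 5·t ≡ 4 (mod 11).
    The inverse of 5 mod 11 is 9 (since 5·9 = 45 = 4·11 + 1), so t ≡ 9·4 = 36 ≡ 3 (mod 11).
    Then x = 25 + 104·3 = 337, valid modulo lcm(104, 11) = 1144: x ≡ 337 (mod 1144).
Verify: 337 mod 8 = 1 ✓, 337 mod 13 = 12 ✓, 337 mod 11 = 7 ✓.

x ≡ 337 (mod 1144).


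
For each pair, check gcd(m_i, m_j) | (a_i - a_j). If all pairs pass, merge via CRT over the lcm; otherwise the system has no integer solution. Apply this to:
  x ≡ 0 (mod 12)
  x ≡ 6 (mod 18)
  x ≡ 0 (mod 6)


Moduli 12, 18, 6 are not pairwise coprime, so CRT works modulo lcm(m_i) when all pairwise compatibility conditions hold.
Pairwise compatibility: gcd(m_i, m_j) must divide a_i - a_j for every pair.
Merge one congruence at a time:
  Start: x ≡ 0 (mod 12).
  Combine with x ≡ 6 (mod 18): gcd(12, 18) = 6; 6 - 0 = 6, which IS divisible by 6, so compatible.
    Write x = 0 + 12·t and substitute into x ≡ 6 (mod 18): 12·t ≡ 6 − 0 = 6 (mod 18).
    Divide the congruence (and modulus) by g = 6: 2·t ≡ 1 (mod 3).
    The inverse of 2 mod 3 is 2 (since 2·2 = 4 = 1·3 + 1), so t ≡ 2·1 = 2 ≡ 2 (mod 3).
    Then x = 0 + 12·2 = 24, valid modulo lcm(12, 18) = 36: x ≡ 24 (mod 36).
  Combine with x ≡ 0 (mod 6): gcd(36, 6) = 6; 0 - 24 = -24, which IS divisible by 6, so compatible.
    Write x = 24 + 36·t and substitute into x ≡ 0 (mod 6): 36·t ≡ 0 − 24 = -24 (mod 6).
    Divide the congruence (and modulus) by g = 6: 6·t ≡ -4 (mod 1).
    Modulo 1 every t works; take t = 0.
    Then x = 24 + 36·0 = 24, valid modulo lcm(36, 6) = 36: x ≡ 24 (mod 36).
Verify: 24 mod 12 = 0, 24 mod 18 = 6, 24 mod 6 = 0.

x ≡ 24 (mod 36).


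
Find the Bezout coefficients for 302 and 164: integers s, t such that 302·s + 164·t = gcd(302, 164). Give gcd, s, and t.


Euclidean algorithm on (302, 164) — divide until remainder is 0:
  302 = 1 · 164 + 138
  164 = 1 · 138 + 26
  138 = 5 · 26 + 8
  26 = 3 · 8 + 2
  8 = 4 · 2 + 0
gcd(302, 164) = 2.
Track Bezout coefficients alongside the remainders: start with r₀ = 302 = a·1 + b·0 (s = 1, t = 0) and r₁ = 164 = a·0 + b·1 (s = 0, t = 1); each new remainder r_{k+1} = r_{k-1} − q_k·r_k inherits s_{k+1} = s_{k-1} − q_k·s_k, t_{k+1} = t_{k-1} − q_k·t_k, so r_k = a·s_k + b·t_k at every step:
  q = 1: r = 138, s = 1 − 1·0 = 1, t = 0 − 1·1 = -1  (check: 302·1 + 164·(-1) = 138)
  q = 1: r = 26, s = 0 − 1·1 = -1, t = 1 − 1·(-1) = 2  (check: 302·(-1) + 164·2 = 26)
  q = 5: r = 8, s = 1 − 5·(-1) = 6, t = -1 − 5·2 = -11  (check: 302·6 + 164·(-11) = 8)
  q = 3: r = 2, s = -1 − 3·6 = -19, t = 2 − 3·(-11) = 35  (check: 302·(-19) + 164·35 = 2)
The row with r = 2 (the gcd) gives the Bezout coefficients s = -19, t = 35.
Result: 302 · (-19) + 164 · (35) = 2.

gcd(302, 164) = 2; s = -19, t = 35 (check: 302·(-19) + 164·35 = 2).


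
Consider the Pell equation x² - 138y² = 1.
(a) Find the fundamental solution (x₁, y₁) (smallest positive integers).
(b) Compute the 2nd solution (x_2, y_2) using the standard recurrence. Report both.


Step 1: Find the fundamental solution (x₁, y₁) of x² - 138y² = 1.
  Expand √138 as a continued fraction. a₀ = ⌊√138⌋ = 11; iterate m_{k+1} = d_k·a_k − m_k, d_{k+1} = (138 − m_{k+1}²)/d_k, a_{k+1} = ⌊(a₀ + m_{k+1})/d_{k+1}⌋ (starting m₀ = 0, d₀ = 1), with convergents p_k = a_k·p_{k-1} + p_{k-2}, q_k = a_k·q_{k-1} + q_{k-2} (p₋₁ = 1, q₋₁ = 0):
  k = 0: a₀ = 11; p₀/q₀ = 11/1; p₀² − 138·q₀² = 121 − 138 = -17.
  k = 1: m = 11, d = 17, a = ⌊(11 + 11)/17⌋ = 1; p/q = (1·11 + 1)/(1·1 + 0) = 12/1; p² − 138·q² = 144 − 138 = 6.
  k = 2: m = 6, d = 6, a = ⌊(11 + 6)/6⌋ = 2; p/q = (2·12 + 11)/(2·1 + 1) = 35/3; p² − 138·q² = 1225 − 1242 = -17.
  k = 3: m = 6, d = 17, a = ⌊(11 + 6)/17⌋ = 1; p/q = (1·35 + 12)/(1·3 + 1) = 47/4; p² − 138·q² = 2209 − 2208 = 1.
  The first convergent with p² − 138·q² = 1 gives the fundamental solution (x₁, y₁) = (47, 4).
Step 2: Apply the recurrence (x_{n+1}, y_{n+1}) = (x₁x_n + 138y₁y_n, x₁y_n + y₁x_n) repeatedly.
  From (x_1, y_1) = (47, 4): x_2 = 47·47 + 138·4·4 = 4417; y_2 = 47·4 + 4·47 = 376.
Step 3: Verify x_2² - 138·y_2² = 19509889 - 19509888 = 1 (should be 1). ✓

(x_1, y_1) = (47, 4); (x_2, y_2) = (4417, 376).


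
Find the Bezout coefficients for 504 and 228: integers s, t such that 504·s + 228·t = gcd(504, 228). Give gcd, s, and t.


Euclidean algorithm on (504, 228) — divide until remainder is 0:
  504 = 2 · 228 + 48
  228 = 4 · 48 + 36
  48 = 1 · 36 + 12
  36 = 3 · 12 + 0
gcd(504, 228) = 12.
Track Bezout coefficients alongside the remainders: start with r₀ = 504 = a·1 + b·0 (s = 1, t = 0) and r₁ = 228 = a·0 + b·1 (s = 0, t = 1); each new remainder r_{k+1} = r_{k-1} − q_k·r_k inherits s_{k+1} = s_{k-1} − q_k·s_k, t_{k+1} = t_{k-1} − q_k·t_k, so r_k = a·s_k + b·t_k at every step:
  q = 2: r = 48, s = 1 − 2·0 = 1, t = 0 − 2·1 = -2  (check: 504·1 + 228·(-2) = 48)
  q = 4: r = 36, s = 0 − 4·1 = -4, t = 1 − 4·(-2) = 9  (check: 504·(-4) + 228·9 = 36)
  q = 1: r = 12, s = 1 − 1·(-4) = 5, t = -2 − 1·9 = -11  (check: 504·5 + 228·(-11) = 12)
The row with r = 12 (the gcd) gives the Bezout coefficients s = 5, t = -11.
Result: 504 · (5) + 228 · (-11) = 12.

gcd(504, 228) = 12; s = 5, t = -11 (check: 504·5 + 228·(-11) = 12).


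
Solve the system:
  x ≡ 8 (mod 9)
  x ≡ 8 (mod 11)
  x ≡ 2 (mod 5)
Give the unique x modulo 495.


Moduli 9, 11, 5 are pairwise coprime; by CRT there is a unique solution modulo M = 9 · 11 · 5 = 495.
Solve pairwise, accumulating the modulus:
  Start with x ≡ 8 (mod 9).
  Combine with x ≡ 8 (mod 11): since gcd(9, 11) = 1, we get a unique residue mod 99.
    Write x = 8 + 9·t and substitute into x ≡ 8 (mod 11): 9·t ≡ 8 − 8 = 0 (mod 11).
    The inverse of 9 mod 11 is 5 (since 9·5 = 45 = 4·11 + 1), so t ≡ 5·0 = 0 ≡ 0 (mod 11).
    Then x = 8 + 9·0 = 8, valid modulo lcm(9, 11) = 99: x ≡ 8 (mod 99).
  Combine with x ≡ 2 (mod 5): since gcd(99, 5) = 1, we get a unique residue mod 495.
    Write x = 8 + 99·t and substitute into x ≡ 2 (mod 5): 99·t ≡ 2 − 8 = -6 (mod 5).
    Reduce coefficients mod 5: 4·t ≡ 4 (mod 5).
    The inverse of 4 mod 5 is 4 (since 4·4 = 16 = 3·5 + 1), so t ≡ 4·4 = 16 ≡ 1 (mod 5).
    Then x = 8 + 99·1 = 107, valid modulo lcm(99, 5) = 495: x ≡ 107 (mod 495).
Verify: 107 mod 9 = 8 ✓, 107 mod 11 = 8 ✓, 107 mod 5 = 2 ✓.

x ≡ 107 (mod 495).


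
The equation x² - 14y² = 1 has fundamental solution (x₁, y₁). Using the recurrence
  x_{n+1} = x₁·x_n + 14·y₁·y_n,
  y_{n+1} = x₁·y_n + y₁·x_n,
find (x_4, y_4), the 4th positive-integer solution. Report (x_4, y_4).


Step 1: Find the fundamental solution (x₁, y₁) of x² - 14y² = 1.
  Expand √14 as a continued fraction. a₀ = ⌊√14⌋ = 3; iterate m_{k+1} = d_k·a_k − m_k, d_{k+1} = (14 − m_{k+1}²)/d_k, a_{k+1} = ⌊(a₀ + m_{k+1})/d_{k+1}⌋ (starting m₀ = 0, d₀ = 1), with convergents p_k = a_k·p_{k-1} + p_{k-2}, q_k = a_k·q_{k-1} + q_{k-2} (p₋₁ = 1, q₋₁ = 0):
  k = 0: a₀ = 3; p₀/q₀ = 3/1; p₀² − 14·q₀² = 9 − 14 = -5.
  k = 1: m = 3, d = 5, a = ⌊(3 + 3)/5⌋ = 1; p/q = (1·3 + 1)/(1·1 + 0) = 4/1; p² − 14·q² = 16 − 14 = 2.
  k = 2: m = 2, d = 2, a = ⌊(3 + 2)/2⌋ = 2; p/q = (2·4 + 3)/(2·1 + 1) = 11/3; p² − 14·q² = 121 − 126 = -5.
  k = 3: m = 2, d = 5, a = ⌊(3 + 2)/5⌋ = 1; p/q = (1·11 + 4)/(1·3 + 1) = 15/4; p² − 14·q² = 225 − 224 = 1.
  The first convergent with p² − 14·q² = 1 gives the fundamental solution (x₁, y₁) = (15, 4).
Step 2: Apply the recurrence (x_{n+1}, y_{n+1}) = (x₁x_n + 14y₁y_n, x₁y_n + y₁x_n) repeatedly.
  From (x_1, y_1) = (15, 4): x_2 = 15·15 + 14·4·4 = 449; y_2 = 15·4 + 4·15 = 120.
  From (x_2, y_2) = (449, 120): x_3 = 15·449 + 14·4·120 = 13455; y_3 = 15·120 + 4·449 = 3596.
  From (x_3, y_3) = (13455, 3596): x_4 = 15·13455 + 14·4·3596 = 403201; y_4 = 15·3596 + 4·13455 = 107760.
Step 3: Verify x_4² - 14·y_4² = 162571046401 - 162571046400 = 1 (should be 1). ✓

(x_1, y_1) = (15, 4); (x_4, y_4) = (403201, 107760).


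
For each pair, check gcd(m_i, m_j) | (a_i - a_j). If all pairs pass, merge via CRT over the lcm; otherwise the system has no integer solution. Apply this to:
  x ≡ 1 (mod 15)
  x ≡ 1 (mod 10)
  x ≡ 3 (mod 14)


Moduli 15, 10, 14 are not pairwise coprime, so CRT works modulo lcm(m_i) when all pairwise compatibility conditions hold.
Pairwise compatibility: gcd(m_i, m_j) must divide a_i - a_j for every pair.
Merge one congruence at a time:
  Start: x ≡ 1 (mod 15).
  Combine with x ≡ 1 (mod 10): gcd(15, 10) = 5; 1 - 1 = 0, which IS divisible by 5, so compatible.
    Write x = 1 + 15·t and substitute into x ≡ 1 (mod 10): 15·t ≡ 1 − 1 = 0 (mod 10).
    Divide the congruence (and modulus) by g = 5: 3·t ≡ 0 (mod 2).
    Reduce coefficients mod 2: 1·t ≡ 0 (mod 2).
    So t ≡ 0 (mod 2).
    Then x = 1 + 15·0 = 1, valid modulo lcm(15, 10) = 30: x ≡ 1 (mod 30).
  Combine with x ≡ 3 (mod 14): gcd(30, 14) = 2; 3 - 1 = 2, which IS divisible by 2, so compatible.
    Write x = 1 + 30·t and substitute into x ≡ 3 (mod 14): 30·t ≡ 3 − 1 = 2 (mod 14).
    Divide the congruence (and modulus) by g = 2: 15·t ≡ 1 (mod 7).
    Reduce coefficients mod 7: 1·t ≡ 1 (mod 7).
    So t ≡ 1 (mod 7).
    Then x = 1 + 30·1 = 31, valid modulo lcm(30, 14) = 210: x ≡ 31 (mod 210).
Verify: 31 mod 15 = 1, 31 mod 10 = 1, 31 mod 14 = 3.

x ≡ 31 (mod 210).


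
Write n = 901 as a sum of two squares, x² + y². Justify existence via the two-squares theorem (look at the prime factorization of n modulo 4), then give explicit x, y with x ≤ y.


Step 1: Factor n = 901 = 17 · 53.
Step 2: Check the mod-4 condition on each prime factor: 17 ≡ 1 (mod 4), exponent 1; 53 ≡ 1 (mod 4), exponent 1.
All primes ≡ 3 (mod 4) appear to even exponent (or don't appear), so by the two-squares theorem n IS expressible as a sum of two squares.
Step 3: Build a representation. Here n = 17 · 53 is a product of primes ≡ 1 (mod 4). Each prime p ≡ 1 (mod 4) is itself a sum of two squares; find a² by testing p − a² for a perfect square:
  17: 17 − 1² = 16 = 4² ⇒ 17 = 1² + 4².
  53: 53 − 1² = 52, 53 − 2² = 49 = 7² ⇒ 53 = 2² + 7².
  Combine using the Brahmagupta–Fibonacci identity (a² + b²)(c² + d²) = (ac − bd)² + (ad + bc)² = (ac + bd)² + (ad − bc)²:
  17 · 53 = 901: from (1² + 4²)(2² + 7²), take (1·2 − 4·7, 1·7 + 4·2) = (2 − 28, 7 + 8) = (-26, 15); dropping signs (only squares matter) gives (26, 15); check 26² + 15² = 676 + 225 = 901 ✓.
Step 4: Order so x ≤ y and verify: 15² + 26² = 225 + 676 = 901 = n. ✓

n = 901 = 15² + 26² (one valid representation with x ≤ y).


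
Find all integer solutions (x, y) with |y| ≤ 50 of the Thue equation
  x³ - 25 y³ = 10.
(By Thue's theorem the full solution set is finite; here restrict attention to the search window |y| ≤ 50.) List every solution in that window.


The equation is x³ - 25y³ = 10. For fixed y, x³ = 25·y³ + 10, so a solution requires the RHS to be a perfect cube.
Strategy: iterate y from -50 to 50, compute RHS = 25·y³ + 10, and check whether it is a (positive or negative) perfect cube.
Check small values of y:
  y = 0: RHS = 10 is not a perfect cube.
  y = 1: RHS = 35 is not a perfect cube.
  y = -1: RHS = -15 is not a perfect cube.
  y = 2: RHS = 210 is not a perfect cube.
  y = -2: RHS = -190 is not a perfect cube.
  y = 3: RHS = 685 is not a perfect cube.
  y = -3: RHS = -665 is not a perfect cube.
Continuing the search up to |y| = 50 finds no solutions either.
No (x, y) in the scanned range satisfies the equation.

No integer solutions with |y| ≤ 50.


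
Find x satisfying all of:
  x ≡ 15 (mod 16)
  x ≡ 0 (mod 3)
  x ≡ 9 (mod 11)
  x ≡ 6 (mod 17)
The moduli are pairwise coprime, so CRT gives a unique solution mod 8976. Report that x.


Product of moduli M = 16 · 3 · 11 · 17 = 8976.
Merge one congruence at a time:
  Start: x ≡ 15 (mod 16).
  Combine with x ≡ 0 (mod 3); new modulus lcm = 48.
    Write x = 15 + 16·t and substitute into x ≡ 0 (mod 3): 16·t ≡ 0 − 15 = -15 (mod 3).
    Reduce coefficients mod 3: 1·t ≡ 0 (mod 3).
    So t ≡ 0 (mod 3).
    Then x = 15 + 16·0 = 15, valid modulo lcm(16, 3) = 48: x ≡ 15 (mod 48).
  Combine with x ≡ 9 (mod 11); new modulus lcm = 528.
    Write x = 15 + 48·t and substitute into x ≡ 9 (mod 11): 48·t ≡ 9 − 15 = -6 (mod 11).
    Reduce coefficients mod 11: 4·t ≡ 5 (mod 11).
    The inverse of 4 mod 11 is 3 (since 4·3 = 12 = 1·11 + 1), so t ≡ 3·5 = 15 ≡ 4 (mod 11).
    Then x = 15 + 48·4 = 207, valid modulo lcm(48, 11) = 528: x ≡ 207 (mod 528).
  Combine with x ≡ 6 (mod 17); new modulus lcm = 8976.
    Write x = 207 + 528·t and substitute into x ≡ 6 (mod 17): 528·t ≡ 6 − 207 = -201 (mod 17).
    Reduce coefficients mod 17: 1·t ≡ 3 (mod 17).
    So t ≡ 3 (mod 17).
    Then x = 207 + 528·3 = 1791, valid modulo lcm(528, 17) = 8976: x ≡ 1791 (mod 8976).
Verify against each original: 1791 mod 16 = 15, 1791 mod 3 = 0, 1791 mod 11 = 9, 1791 mod 17 = 6.

x ≡ 1791 (mod 8976).


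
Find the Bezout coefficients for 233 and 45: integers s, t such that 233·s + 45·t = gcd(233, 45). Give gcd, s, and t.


Euclidean algorithm on (233, 45) — divide until remainder is 0:
  233 = 5 · 45 + 8
  45 = 5 · 8 + 5
  8 = 1 · 5 + 3
  5 = 1 · 3 + 2
  3 = 1 · 2 + 1
  2 = 2 · 1 + 0
gcd(233, 45) = 1.
Track Bezout coefficients alongside the remainders: start with r₀ = 233 = a·1 + b·0 (s = 1, t = 0) and r₁ = 45 = a·0 + b·1 (s = 0, t = 1); each new remainder r_{k+1} = r_{k-1} − q_k·r_k inherits s_{k+1} = s_{k-1} − q_k·s_k, t_{k+1} = t_{k-1} − q_k·t_k, so r_k = a·s_k + b·t_k at every step:
  q = 5: r = 8, s = 1 − 5·0 = 1, t = 0 − 5·1 = -5  (check: 233·1 + 45·(-5) = 8)
  q = 5: r = 5, s = 0 − 5·1 = -5, t = 1 − 5·(-5) = 26  (check: 233·(-5) + 45·26 = 5)
  q = 1: r = 3, s = 1 − 1·(-5) = 6, t = -5 − 1·26 = -31  (check: 233·6 + 45·(-31) = 3)
  q = 1: r = 2, s = -5 − 1·6 = -11, t = 26 − 1·(-31) = 57  (check: 233·(-11) + 45·57 = 2)
  q = 1: r = 1, s = 6 − 1·(-11) = 17, t = -31 − 1·57 = -88  (check: 233·17 + 45·(-88) = 1)
The row with r = 1 (the gcd) gives the Bezout coefficients s = 17, t = -88.
Result: 233 · (17) + 45 · (-88) = 1.

gcd(233, 45) = 1; s = 17, t = -88 (check: 233·17 + 45·(-88) = 1).


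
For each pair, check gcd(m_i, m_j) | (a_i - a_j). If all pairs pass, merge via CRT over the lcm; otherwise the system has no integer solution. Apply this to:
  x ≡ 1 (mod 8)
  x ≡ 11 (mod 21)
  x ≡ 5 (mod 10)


Moduli 8, 21, 10 are not pairwise coprime, so CRT works modulo lcm(m_i) when all pairwise compatibility conditions hold.
Pairwise compatibility: gcd(m_i, m_j) must divide a_i - a_j for every pair.
Merge one congruence at a time:
  Start: x ≡ 1 (mod 8).
  Combine with x ≡ 11 (mod 21): gcd(8, 21) = 1; 11 - 1 = 10, which IS divisible by 1, so compatible.
    Write x = 1 + 8·t and substitute into x ≡ 11 (mod 21): 8·t ≡ 11 − 1 = 10 (mod 21).
    The inverse of 8 mod 21 is 8 (since 8·8 = 64 = 3·21 + 1), so t ≡ 8·10 = 80 ≡ 17 (mod 21).
    Then x = 1 + 8·17 = 137, valid modulo lcm(8, 21) = 168: x ≡ 137 (mod 168).
  Combine with x ≡ 5 (mod 10): gcd(168, 10) = 2; 5 - 137 = -132, which IS divisible by 2, so compatible.
    Write x = 137 + 168·t and substitute into x ≡ 5 (mod 10): 168·t ≡ 5 − 137 = -132 (mod 10).
    Divide the congruence (and modulus) by g = 2: 84·t ≡ -66 (mod 5).
    Reduce coefficients mod 5: 4·t ≡ 4 (mod 5).
    The inverse of 4 mod 5 is 4 (since 4·4 = 16 = 3·5 + 1), so t ≡ 4·4 = 16 ≡ 1 (mod 5).
    Then x = 137 + 168·1 = 305, valid modulo lcm(168, 10) = 840: x ≡ 305 (mod 840).
Verify: 305 mod 8 = 1, 305 mod 21 = 11, 305 mod 10 = 5.

x ≡ 305 (mod 840).


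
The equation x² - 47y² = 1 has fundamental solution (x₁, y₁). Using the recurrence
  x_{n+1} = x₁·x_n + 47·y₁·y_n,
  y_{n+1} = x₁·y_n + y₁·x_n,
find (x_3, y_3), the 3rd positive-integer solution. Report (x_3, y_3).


Step 1: Find the fundamental solution (x₁, y₁) of x² - 47y² = 1.
  Expand √47 as a continued fraction. a₀ = ⌊√47⌋ = 6; iterate m_{k+1} = d_k·a_k − m_k, d_{k+1} = (47 − m_{k+1}²)/d_k, a_{k+1} = ⌊(a₀ + m_{k+1})/d_{k+1}⌋ (starting m₀ = 0, d₀ = 1), with convergents p_k = a_k·p_{k-1} + p_{k-2}, q_k = a_k·q_{k-1} + q_{k-2} (p₋₁ = 1, q₋₁ = 0):
  k = 0: a₀ = 6; p₀/q₀ = 6/1; p₀² − 47·q₀² = 36 − 47 = -11.
  k = 1: m = 6, d = 11, a = ⌊(6 + 6)/11⌋ = 1; p/q = (1·6 + 1)/(1·1 + 0) = 7/1; p² − 47·q² = 49 − 47 = 2.
  k = 2: m = 5, d = 2, a = ⌊(6 + 5)/2⌋ = 5; p/q = (5·7 + 6)/(5·1 + 1) = 41/6; p² − 47·q² = 1681 − 1692 = -11.
  k = 3: m = 5, d = 11, a = ⌊(6 + 5)/11⌋ = 1; p/q = (1·41 + 7)/(1·6 + 1) = 48/7; p² − 47·q² = 2304 − 2303 = 1.
  The first convergent with p² − 47·q² = 1 gives the fundamental solution (x₁, y₁) = (48, 7).
Step 2: Apply the recurrence (x_{n+1}, y_{n+1}) = (x₁x_n + 47y₁y_n, x₁y_n + y₁x_n) repeatedly.
  From (x_1, y_1) = (48, 7): x_2 = 48·48 + 47·7·7 = 4607; y_2 = 48·7 + 7·48 = 672.
  From (x_2, y_2) = (4607, 672): x_3 = 48·4607 + 47·7·672 = 442224; y_3 = 48·672 + 7·4607 = 64505.
Step 3: Verify x_3² - 47·y_3² = 195562066176 - 195562066175 = 1 (should be 1). ✓

(x_1, y_1) = (48, 7); (x_3, y_3) = (442224, 64505).


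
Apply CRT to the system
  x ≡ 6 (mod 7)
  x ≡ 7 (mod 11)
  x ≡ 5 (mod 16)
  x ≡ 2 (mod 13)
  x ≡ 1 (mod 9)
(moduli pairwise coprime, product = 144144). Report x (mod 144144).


Product of moduli M = 7 · 11 · 16 · 13 · 9 = 144144.
Merge one congruence at a time:
  Start: x ≡ 6 (mod 7).
  Combine with x ≡ 7 (mod 11); new modulus lcm = 77.
    Write x = 6 + 7·t and substitute into x ≡ 7 (mod 11): 7·t ≡ 7 − 6 = 1 (mod 11).
    The inverse of 7 mod 11 is 8 (since 7·8 = 56 = 5·11 + 1), so t ≡ 8·1 = 8 ≡ 8 (mod 11).
    Then x = 6 + 7·8 = 62, valid modulo lcm(7, 11) = 77: x ≡ 62 (mod 77).
  Combine with x ≡ 5 (mod 16); new modulus lcm = 1232.
    Write x = 62 + 77·t and substitute into x ≡ 5 (mod 16): 77·t ≡ 5 − 62 = -57 (mod 16).
    Reduce coefficients mod 16: 13·t ≡ 7 (mod 16).
    The inverse of 13 mod 16 is 5 (since 13·5 = 65 = 4·16 + 1), so t ≡ 5·7 = 35 ≡ 3 (mod 16).
    Then x = 62 + 77·3 = 293, valid modulo lcm(77, 16) = 1232: x ≡ 293 (mod 1232).
  Combine with x ≡ 2 (mod 13); new modulus lcm = 16016.
    Write x = 293 + 1232·t and substitute into x ≡ 2 (mod 13): 1232·t ≡ 2 − 293 = -291 (mod 13).
    Reduce coefficients mod 13: 10·t ≡ 8 (mod 13).
    The inverse of 10 mod 13 is 4 (since 10·4 = 40 = 3·13 + 1), so t ≡ 4·8 = 32 ≡ 6 (mod 13).
    Then x = 293 + 1232·6 = 7685, valid modulo lcm(1232, 13) = 16016: x ≡ 7685 (mod 16016).
  Combine with x ≡ 1 (mod 9); new modulus lcm = 144144.
    Write x = 7685 + 16016·t and substitute into x ≡ 1 (mod 9): 16016·t ≡ 1 − 7685 = -7684 (mod 9).
    Reduce coefficients mod 9: 5·t ≡ 2 (mod 9).
    The inverse of 5 mod 9 is 2 (since 5·2 = 10 = 1·9 + 1), so t ≡ 2·2 = 4 ≡ 4 (mod 9).
    Then x = 7685 + 16016·4 = 71749, valid modulo lcm(16016, 9) = 144144: x ≡ 71749 (mod 144144).
Verify against each original: 71749 mod 7 = 6, 71749 mod 11 = 7, 71749 mod 16 = 5, 71749 mod 13 = 2, 71749 mod 9 = 1.

x ≡ 71749 (mod 144144).


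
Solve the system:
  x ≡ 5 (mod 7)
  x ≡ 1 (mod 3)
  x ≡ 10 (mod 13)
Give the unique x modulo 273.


Moduli 7, 3, 13 are pairwise coprime; by CRT there is a unique solution modulo M = 7 · 3 · 13 = 273.
Solve pairwise, accumulating the modulus:
  Start with x ≡ 5 (mod 7).
  Combine with x ≡ 1 (mod 3): since gcd(7, 3) = 1, we get a unique residue mod 21.
    Write x = 5 + 7·t and substitute into x ≡ 1 (mod 3): 7·t ≡ 1 − 5 = -4 (mod 3).
    Reduce coefficients mod 3: 1·t ≡ 2 (mod 3).
    So t ≡ 2 (mod 3).
    Then x = 5 + 7·2 = 19, valid modulo lcm(7, 3) = 21: x ≡ 19 (mod 21).
  Combine with x ≡ 10 (mod 13): since gcd(21, 13) = 1, we get a unique residue mod 273.
    Write x = 19 + 21·t and substitute into x ≡ 10 (mod 13): 21·t ≡ 10 − 19 = -9 (mod 13).
    Reduce coefficients mod 13: 8·t ≡ 4 (mod 13).
    The inverse of 8 mod 13 is 5 (since 8·5 = 40 = 3·13 + 1), so t ≡ 5·4 = 20 ≡ 7 (mod 13).
    Then x = 19 + 21·7 = 166, valid modulo lcm(21, 13) = 273: x ≡ 166 (mod 273).
Verify: 166 mod 7 = 5 ✓, 166 mod 3 = 1 ✓, 166 mod 13 = 10 ✓.

x ≡ 166 (mod 273).


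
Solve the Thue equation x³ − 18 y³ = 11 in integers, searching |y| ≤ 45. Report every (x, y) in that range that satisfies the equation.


The equation is x³ - 18y³ = 11. For fixed y, x³ = 18·y³ + 11, so a solution requires the RHS to be a perfect cube.
Strategy: iterate y from -45 to 45, compute RHS = 18·y³ + 11, and check whether it is a (positive or negative) perfect cube.
Check small values of y:
  y = 0: RHS = 11 is not a perfect cube.
  y = 1: RHS = 29 is not a perfect cube.
  y = -1: RHS = -7 is not a perfect cube.
  y = 2: RHS = 155 is not a perfect cube.
  y = -2: RHS = -133 is not a perfect cube.
  y = 3: RHS = 497 is not a perfect cube.
  y = -3: RHS = -475 is not a perfect cube.
Continuing the search up to |y| = 45 finds no solutions either.
No (x, y) in the scanned range satisfies the equation.

No integer solutions with |y| ≤ 45.


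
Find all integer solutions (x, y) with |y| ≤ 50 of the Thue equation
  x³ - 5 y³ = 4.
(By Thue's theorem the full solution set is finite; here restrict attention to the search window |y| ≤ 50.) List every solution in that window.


The equation is x³ - 5y³ = 4. For fixed y, x³ = 5·y³ + 4, so a solution requires the RHS to be a perfect cube.
Strategy: iterate y from -50 to 50, compute RHS = 5·y³ + 4, and check whether it is a (positive or negative) perfect cube.
Check small values of y:
  y = 0: RHS = 4 is not a perfect cube.
  y = 1: RHS = 9 is not a perfect cube.
  y = -1: RHS = -1 = (-1)³ ⇒ x = -1 works.
  y = 2: RHS = 44 is not a perfect cube.
  y = -2: RHS = -36 is not a perfect cube.
  y = 3: RHS = 139 is not a perfect cube.
  y = -3: RHS = -131 is not a perfect cube.
Continuing the search up to |y| = 50 finds no further solutions beyond those listed.
Collected solutions: (-1, -1).

Solutions (with |y| ≤ 50): (-1, -1).


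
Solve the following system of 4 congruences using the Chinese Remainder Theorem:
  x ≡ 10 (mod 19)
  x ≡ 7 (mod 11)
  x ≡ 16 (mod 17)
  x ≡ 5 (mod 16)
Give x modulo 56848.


Product of moduli M = 19 · 11 · 17 · 16 = 56848.
Merge one congruence at a time:
  Start: x ≡ 10 (mod 19).
  Combine with x ≡ 7 (mod 11); new modulus lcm = 209.
    Write x = 10 + 19·t and substitute into x ≡ 7 (mod 11): 19·t ≡ 7 − 10 = -3 (mod 11).
    Reduce coefficients mod 11: 8·t ≡ 8 (mod 11).
    The inverse of 8 mod 11 is 7 (since 8·7 = 56 = 5·11 + 1), so t ≡ 7·8 = 56 ≡ 1 (mod 11).
    Then x = 10 + 19·1 = 29, valid modulo lcm(19, 11) = 209: x ≡ 29 (mod 209).
  Combine with x ≡ 16 (mod 17); new modulus lcm = 3553.
    Write x = 29 + 209·t and substitute into x ≡ 16 (mod 17): 209·t ≡ 16 − 29 = -13 (mod 17).
    Reduce coefficients mod 17: 5·t ≡ 4 (mod 17).
    The inverse of 5 mod 17 is 7 (since 5·7 = 35 = 2·17 + 1), so t ≡ 7·4 = 28 ≡ 11 (mod 17).
    Then x = 29 + 209·11 = 2328, valid modulo lcm(209, 17) = 3553: x ≡ 2328 (mod 3553).
  Combine with x ≡ 5 (mod 16); new modulus lcm = 56848.
    Write x = 2328 + 3553·t and substitute into x ≡ 5 (mod 16): 3553·t ≡ 5 − 2328 = -2323 (mod 16).
    Reduce coefficients mod 16: 1·t ≡ 13 (mod 16).
    So t ≡ 13 (mod 16).
    Then x = 2328 + 3553·13 = 48517, valid modulo lcm(3553, 16) = 56848: x ≡ 48517 (mod 56848).
Verify against each original: 48517 mod 19 = 10, 48517 mod 11 = 7, 48517 mod 17 = 16, 48517 mod 16 = 5.

x ≡ 48517 (mod 56848).


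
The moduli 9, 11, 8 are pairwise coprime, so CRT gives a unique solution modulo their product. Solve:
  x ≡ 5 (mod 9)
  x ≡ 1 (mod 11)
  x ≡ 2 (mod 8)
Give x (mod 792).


Moduli 9, 11, 8 are pairwise coprime; by CRT there is a unique solution modulo M = 9 · 11 · 8 = 792.
Solve pairwise, accumulating the modulus:
  Start with x ≡ 5 (mod 9).
  Combine with x ≡ 1 (mod 11): since gcd(9, 11) = 1, we get a unique residue mod 99.
    Write x = 5 + 9·t and substitute into x ≡ 1 (mod 11): 9·t ≡ 1 − 5 = -4 (mod 11).
    Reduce coefficients mod 11: 9·t ≡ 7 (mod 11).
    The inverse of 9 mod 11 is 5 (since 9·5 = 45 = 4·11 + 1), so t ≡ 5·7 = 35 ≡ 2 (mod 11).
    Then x = 5 + 9·2 = 23, valid modulo lcm(9, 11) = 99: x ≡ 23 (mod 99).
  Combine with x ≡ 2 (mod 8): since gcd(99, 8) = 1, we get a unique residue mod 792.
    Write x = 23 + 99·t and substitute into x ≡ 2 (mod 8): 99·t ≡ 2 − 23 = -21 (mod 8).
    Reduce coefficients mod 8: 3·t ≡ 3 (mod 8).
    The inverse of 3 mod 8 is 3 (since 3·3 = 9 = 1·8 + 1), so t ≡ 3·3 = 9 ≡ 1 (mod 8).
    Then x = 23 + 99·1 = 122, valid modulo lcm(99, 8) = 792: x ≡ 122 (mod 792).
Verify: 122 mod 9 = 5 ✓, 122 mod 11 = 1 ✓, 122 mod 8 = 2 ✓.

x ≡ 122 (mod 792).


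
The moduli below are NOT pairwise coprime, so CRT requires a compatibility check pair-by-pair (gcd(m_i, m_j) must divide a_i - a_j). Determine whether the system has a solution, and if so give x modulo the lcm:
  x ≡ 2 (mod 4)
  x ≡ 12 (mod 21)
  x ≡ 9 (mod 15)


Moduli 4, 21, 15 are not pairwise coprime, so CRT works modulo lcm(m_i) when all pairwise compatibility conditions hold.
Pairwise compatibility: gcd(m_i, m_j) must divide a_i - a_j for every pair.
Merge one congruence at a time:
  Start: x ≡ 2 (mod 4).
  Combine with x ≡ 12 (mod 21): gcd(4, 21) = 1; 12 - 2 = 10, which IS divisible by 1, so compatible.
    Write x = 2 + 4·t and substitute into x ≡ 12 (mod 21): 4·t ≡ 12 − 2 = 10 (mod 21).
    The inverse of 4 mod 21 is 16 (since 4·16 = 64 = 3·21 + 1), so t ≡ 16·10 = 160 ≡ 13 (mod 21).
    Then x = 2 + 4·13 = 54, valid modulo lcm(4, 21) = 84: x ≡ 54 (mod 84).
  Combine with x ≡ 9 (mod 15): gcd(84, 15) = 3; 9 - 54 = -45, which IS divisible by 3, so compatible.
    Write x = 54 + 84·t and substitute into x ≡ 9 (mod 15): 84·t ≡ 9 − 54 = -45 (mod 15).
    Divide the congruence (and modulus) by g = 3: 28·t ≡ -15 (mod 5).
    Reduce coefficients mod 5: 3·t ≡ 0 (mod 5).
    The inverse of 3 mod 5 is 2 (since 3·2 = 6 = 1·5 + 1), so t ≡ 2·0 = 0 ≡ 0 (mod 5).
    Then x = 54 + 84·0 = 54, valid modulo lcm(84, 15) = 420: x ≡ 54 (mod 420).
Verify: 54 mod 4 = 2, 54 mod 21 = 12, 54 mod 15 = 9.

x ≡ 54 (mod 420).


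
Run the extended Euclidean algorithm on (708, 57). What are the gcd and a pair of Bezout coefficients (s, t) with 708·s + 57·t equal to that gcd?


Euclidean algorithm on (708, 57) — divide until remainder is 0:
  708 = 12 · 57 + 24
  57 = 2 · 24 + 9
  24 = 2 · 9 + 6
  9 = 1 · 6 + 3
  6 = 2 · 3 + 0
gcd(708, 57) = 3.
Track Bezout coefficients alongside the remainders: start with r₀ = 708 = a·1 + b·0 (s = 1, t = 0) and r₁ = 57 = a·0 + b·1 (s = 0, t = 1); each new remainder r_{k+1} = r_{k-1} − q_k·r_k inherits s_{k+1} = s_{k-1} − q_k·s_k, t_{k+1} = t_{k-1} − q_k·t_k, so r_k = a·s_k + b·t_k at every step:
  q = 12: r = 24, s = 1 − 12·0 = 1, t = 0 − 12·1 = -12  (check: 708·1 + 57·(-12) = 24)
  q = 2: r = 9, s = 0 − 2·1 = -2, t = 1 − 2·(-12) = 25  (check: 708·(-2) + 57·25 = 9)
  q = 2: r = 6, s = 1 − 2·(-2) = 5, t = -12 − 2·25 = -62  (check: 708·5 + 57·(-62) = 6)
  q = 1: r = 3, s = -2 − 1·5 = -7, t = 25 − 1·(-62) = 87  (check: 708·(-7) + 57·87 = 3)
The row with r = 3 (the gcd) gives the Bezout coefficients s = -7, t = 87.
Result: 708 · (-7) + 57 · (87) = 3.

gcd(708, 57) = 3; s = -7, t = 87 (check: 708·(-7) + 57·87 = 3).


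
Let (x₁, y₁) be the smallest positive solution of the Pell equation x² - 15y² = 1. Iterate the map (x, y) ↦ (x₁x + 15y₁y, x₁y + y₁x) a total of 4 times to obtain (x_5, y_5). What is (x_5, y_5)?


Step 1: Find the fundamental solution (x₁, y₁) of x² - 15y² = 1.
  Expand √15 as a continued fraction. a₀ = ⌊√15⌋ = 3; iterate m_{k+1} = d_k·a_k − m_k, d_{k+1} = (15 − m_{k+1}²)/d_k, a_{k+1} = ⌊(a₀ + m_{k+1})/d_{k+1}⌋ (starting m₀ = 0, d₀ = 1), with convergents p_k = a_k·p_{k-1} + p_{k-2}, q_k = a_k·q_{k-1} + q_{k-2} (p₋₁ = 1, q₋₁ = 0):
  k = 0: a₀ = 3; p₀/q₀ = 3/1; p₀² − 15·q₀² = 9 − 15 = -6.
  k = 1: m = 3, d = 6, a = ⌊(3 + 3)/6⌋ = 1; p/q = (1·3 + 1)/(1·1 + 0) = 4/1; p² − 15·q² = 16 − 15 = 1.
  The first convergent with p² − 15·q² = 1 gives the fundamental solution (x₁, y₁) = (4, 1).
Step 2: Apply the recurrence (x_{n+1}, y_{n+1}) = (x₁x_n + 15y₁y_n, x₁y_n + y₁x_n) repeatedly.
  From (x_1, y_1) = (4, 1): x_2 = 4·4 + 15·1·1 = 31; y_2 = 4·1 + 1·4 = 8.
  From (x_2, y_2) = (31, 8): x_3 = 4·31 + 15·1·8 = 244; y_3 = 4·8 + 1·31 = 63.
  From (x_3, y_3) = (244, 63): x_4 = 4·244 + 15·1·63 = 1921; y_4 = 4·63 + 1·244 = 496.
  From (x_4, y_4) = (1921, 496): x_5 = 4·1921 + 15·1·496 = 15124; y_5 = 4·496 + 1·1921 = 3905.
Step 3: Verify x_5² - 15·y_5² = 228735376 - 228735375 = 1 (should be 1). ✓

(x_1, y_1) = (4, 1); (x_5, y_5) = (15124, 3905).


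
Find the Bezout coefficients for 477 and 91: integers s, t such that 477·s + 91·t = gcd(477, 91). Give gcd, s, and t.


Euclidean algorithm on (477, 91) — divide until remainder is 0:
  477 = 5 · 91 + 22
  91 = 4 · 22 + 3
  22 = 7 · 3 + 1
  3 = 3 · 1 + 0
gcd(477, 91) = 1.
Track Bezout coefficients alongside the remainders: start with r₀ = 477 = a·1 + b·0 (s = 1, t = 0) and r₁ = 91 = a·0 + b·1 (s = 0, t = 1); each new remainder r_{k+1} = r_{k-1} − q_k·r_k inherits s_{k+1} = s_{k-1} − q_k·s_k, t_{k+1} = t_{k-1} − q_k·t_k, so r_k = a·s_k + b·t_k at every step:
  q = 5: r = 22, s = 1 − 5·0 = 1, t = 0 − 5·1 = -5  (check: 477·1 + 91·(-5) = 22)
  q = 4: r = 3, s = 0 − 4·1 = -4, t = 1 − 4·(-5) = 21  (check: 477·(-4) + 91·21 = 3)
  q = 7: r = 1, s = 1 − 7·(-4) = 29, t = -5 − 7·21 = -152  (check: 477·29 + 91·(-152) = 1)
The row with r = 1 (the gcd) gives the Bezout coefficients s = 29, t = -152.
Result: 477 · (29) + 91 · (-152) = 1.

gcd(477, 91) = 1; s = 29, t = -152 (check: 477·29 + 91·(-152) = 1).


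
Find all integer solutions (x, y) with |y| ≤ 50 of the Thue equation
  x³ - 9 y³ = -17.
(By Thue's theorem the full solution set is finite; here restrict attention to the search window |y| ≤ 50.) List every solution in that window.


The equation is x³ - 9y³ = -17. For fixed y, x³ = 9·y³ − 17, so a solution requires the RHS to be a perfect cube.
Strategy: iterate y from -50 to 50, compute RHS = 9·y³ − 17, and check whether it is a (positive or negative) perfect cube.
Check small values of y:
  y = 0: RHS = -17 is not a perfect cube.
  y = 1: RHS = -8 = (-2)³ ⇒ x = -2 works.
  y = -1: RHS = -26 is not a perfect cube.
  y = 2: RHS = 55 is not a perfect cube.
  y = -2: RHS = -89 is not a perfect cube.
  y = 3: RHS = 226 is not a perfect cube.
  y = -3: RHS = -260 is not a perfect cube.
Continuing, at y = 25: RHS = 140608 = (52)³ ⇒ x = 52 works.
Searching the remaining y in |y| ≤ 50 finds no further solutions.
Collected solutions: (-2, 1), (52, 25).

Solutions (with |y| ≤ 50): (-2, 1), (52, 25).


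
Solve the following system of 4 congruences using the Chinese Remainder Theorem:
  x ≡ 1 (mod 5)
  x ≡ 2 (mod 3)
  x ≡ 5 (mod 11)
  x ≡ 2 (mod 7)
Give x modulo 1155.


Product of moduli M = 5 · 3 · 11 · 7 = 1155.
Merge one congruence at a time:
  Start: x ≡ 1 (mod 5).
  Combine with x ≡ 2 (mod 3); new modulus lcm = 15.
    Write x = 1 + 5·t and substitute into x ≡ 2 (mod 3): 5·t ≡ 2 − 1 = 1 (mod 3).
    Reduce coefficients mod 3: 2·t ≡ 1 (mod 3).
    The inverse of 2 mod 3 is 2 (since 2·2 = 4 = 1·3 + 1), so t ≡ 2·1 = 2 ≡ 2 (mod 3).
    Then x = 1 + 5·2 = 11, valid modulo lcm(5, 3) = 15: x ≡ 11 (mod 15).
  Combine with x ≡ 5 (mod 11); new modulus lcm = 165.
    Write x = 11 + 15·t and substitute into x ≡ 5 (mod 11): 15·t ≡ 5 − 11 = -6 (mod 11).
    Reduce coefficients mod 11: 4·t ≡ 5 (mod 11).
    The inverse of 4 mod 11 is 3 (since 4·3 = 12 = 1·11 + 1), so t ≡ 3·5 = 15 ≡ 4 (mod 11).
    Then x = 11 + 15·4 = 71, valid modulo lcm(15, 11) = 165: x ≡ 71 (mod 165).
  Combine with x ≡ 2 (mod 7); new modulus lcm = 1155.
    Write x = 71 + 165·t and substitute into x ≡ 2 (mod 7): 165·t ≡ 2 − 71 = -69 (mod 7).
    Reduce coefficients mod 7: 4·t ≡ 1 (mod 7).
    The inverse of 4 mod 7 is 2 (since 4·2 = 8 = 1·7 + 1), so t ≡ 2·1 = 2 ≡ 2 (mod 7).
    Then x = 71 + 165·2 = 401, valid modulo lcm(165, 7) = 1155: x ≡ 401 (mod 1155).
Verify against each original: 401 mod 5 = 1, 401 mod 3 = 2, 401 mod 11 = 5, 401 mod 7 = 2.

x ≡ 401 (mod 1155).
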